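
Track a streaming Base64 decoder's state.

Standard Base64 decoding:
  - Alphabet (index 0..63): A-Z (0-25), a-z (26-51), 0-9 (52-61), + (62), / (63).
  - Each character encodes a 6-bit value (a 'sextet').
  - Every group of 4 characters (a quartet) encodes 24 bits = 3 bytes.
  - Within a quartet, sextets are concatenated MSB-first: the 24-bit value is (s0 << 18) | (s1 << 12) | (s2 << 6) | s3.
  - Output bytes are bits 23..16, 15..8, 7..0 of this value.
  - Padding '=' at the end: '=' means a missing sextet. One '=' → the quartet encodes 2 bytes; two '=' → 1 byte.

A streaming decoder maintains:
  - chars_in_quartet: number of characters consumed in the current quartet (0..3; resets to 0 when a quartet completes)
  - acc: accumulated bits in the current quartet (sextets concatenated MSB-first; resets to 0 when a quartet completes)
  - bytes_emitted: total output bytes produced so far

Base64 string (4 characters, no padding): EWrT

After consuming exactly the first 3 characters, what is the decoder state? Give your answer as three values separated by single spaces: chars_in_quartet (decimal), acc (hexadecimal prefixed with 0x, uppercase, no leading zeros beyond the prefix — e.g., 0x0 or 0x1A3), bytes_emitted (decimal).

After char 0 ('E'=4): chars_in_quartet=1 acc=0x4 bytes_emitted=0
After char 1 ('W'=22): chars_in_quartet=2 acc=0x116 bytes_emitted=0
After char 2 ('r'=43): chars_in_quartet=3 acc=0x45AB bytes_emitted=0

Answer: 3 0x45AB 0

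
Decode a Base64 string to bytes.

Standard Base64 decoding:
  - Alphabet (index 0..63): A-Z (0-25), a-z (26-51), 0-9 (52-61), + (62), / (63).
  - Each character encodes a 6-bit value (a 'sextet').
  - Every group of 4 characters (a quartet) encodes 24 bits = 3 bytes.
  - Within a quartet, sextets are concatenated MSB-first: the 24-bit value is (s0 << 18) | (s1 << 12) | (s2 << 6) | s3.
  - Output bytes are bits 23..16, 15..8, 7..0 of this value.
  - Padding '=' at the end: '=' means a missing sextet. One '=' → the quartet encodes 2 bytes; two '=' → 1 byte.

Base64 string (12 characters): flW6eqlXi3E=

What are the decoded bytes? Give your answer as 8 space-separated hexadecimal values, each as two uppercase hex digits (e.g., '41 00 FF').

After char 0 ('f'=31): chars_in_quartet=1 acc=0x1F bytes_emitted=0
After char 1 ('l'=37): chars_in_quartet=2 acc=0x7E5 bytes_emitted=0
After char 2 ('W'=22): chars_in_quartet=3 acc=0x1F956 bytes_emitted=0
After char 3 ('6'=58): chars_in_quartet=4 acc=0x7E55BA -> emit 7E 55 BA, reset; bytes_emitted=3
After char 4 ('e'=30): chars_in_quartet=1 acc=0x1E bytes_emitted=3
After char 5 ('q'=42): chars_in_quartet=2 acc=0x7AA bytes_emitted=3
After char 6 ('l'=37): chars_in_quartet=3 acc=0x1EAA5 bytes_emitted=3
After char 7 ('X'=23): chars_in_quartet=4 acc=0x7AA957 -> emit 7A A9 57, reset; bytes_emitted=6
After char 8 ('i'=34): chars_in_quartet=1 acc=0x22 bytes_emitted=6
After char 9 ('3'=55): chars_in_quartet=2 acc=0x8B7 bytes_emitted=6
After char 10 ('E'=4): chars_in_quartet=3 acc=0x22DC4 bytes_emitted=6
Padding '=': partial quartet acc=0x22DC4 -> emit 8B 71; bytes_emitted=8

Answer: 7E 55 BA 7A A9 57 8B 71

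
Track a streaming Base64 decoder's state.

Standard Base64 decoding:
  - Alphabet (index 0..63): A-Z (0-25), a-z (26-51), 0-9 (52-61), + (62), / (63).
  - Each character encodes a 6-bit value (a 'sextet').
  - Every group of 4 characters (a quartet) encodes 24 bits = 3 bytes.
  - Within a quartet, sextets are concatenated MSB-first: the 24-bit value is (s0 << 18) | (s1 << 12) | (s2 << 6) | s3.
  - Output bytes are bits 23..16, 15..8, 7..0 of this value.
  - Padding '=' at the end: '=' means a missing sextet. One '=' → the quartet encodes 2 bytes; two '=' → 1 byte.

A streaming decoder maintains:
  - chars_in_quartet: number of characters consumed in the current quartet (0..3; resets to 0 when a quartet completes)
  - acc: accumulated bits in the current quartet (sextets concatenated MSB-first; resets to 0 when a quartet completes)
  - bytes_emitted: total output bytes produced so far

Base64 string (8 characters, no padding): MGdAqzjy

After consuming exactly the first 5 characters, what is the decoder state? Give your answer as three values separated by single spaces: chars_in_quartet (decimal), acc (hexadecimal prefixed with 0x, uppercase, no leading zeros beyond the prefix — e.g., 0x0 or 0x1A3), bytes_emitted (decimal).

Answer: 1 0x2A 3

Derivation:
After char 0 ('M'=12): chars_in_quartet=1 acc=0xC bytes_emitted=0
After char 1 ('G'=6): chars_in_quartet=2 acc=0x306 bytes_emitted=0
After char 2 ('d'=29): chars_in_quartet=3 acc=0xC19D bytes_emitted=0
After char 3 ('A'=0): chars_in_quartet=4 acc=0x306740 -> emit 30 67 40, reset; bytes_emitted=3
After char 4 ('q'=42): chars_in_quartet=1 acc=0x2A bytes_emitted=3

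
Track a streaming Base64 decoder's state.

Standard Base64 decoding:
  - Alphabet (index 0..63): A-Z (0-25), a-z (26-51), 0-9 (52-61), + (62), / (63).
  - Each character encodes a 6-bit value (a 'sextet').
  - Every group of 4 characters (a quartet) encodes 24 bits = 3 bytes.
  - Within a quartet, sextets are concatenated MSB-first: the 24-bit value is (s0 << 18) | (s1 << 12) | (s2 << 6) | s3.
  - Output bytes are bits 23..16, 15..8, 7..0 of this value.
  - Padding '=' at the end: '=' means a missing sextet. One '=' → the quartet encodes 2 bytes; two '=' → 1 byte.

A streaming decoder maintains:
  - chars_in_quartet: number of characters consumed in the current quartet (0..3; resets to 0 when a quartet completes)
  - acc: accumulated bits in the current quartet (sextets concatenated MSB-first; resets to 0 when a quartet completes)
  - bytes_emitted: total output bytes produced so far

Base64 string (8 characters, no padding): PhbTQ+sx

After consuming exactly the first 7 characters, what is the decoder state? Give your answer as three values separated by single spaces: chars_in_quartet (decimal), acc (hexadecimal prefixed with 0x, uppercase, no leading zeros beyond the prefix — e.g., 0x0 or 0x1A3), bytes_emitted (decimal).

After char 0 ('P'=15): chars_in_quartet=1 acc=0xF bytes_emitted=0
After char 1 ('h'=33): chars_in_quartet=2 acc=0x3E1 bytes_emitted=0
After char 2 ('b'=27): chars_in_quartet=3 acc=0xF85B bytes_emitted=0
After char 3 ('T'=19): chars_in_quartet=4 acc=0x3E16D3 -> emit 3E 16 D3, reset; bytes_emitted=3
After char 4 ('Q'=16): chars_in_quartet=1 acc=0x10 bytes_emitted=3
After char 5 ('+'=62): chars_in_quartet=2 acc=0x43E bytes_emitted=3
After char 6 ('s'=44): chars_in_quartet=3 acc=0x10FAC bytes_emitted=3

Answer: 3 0x10FAC 3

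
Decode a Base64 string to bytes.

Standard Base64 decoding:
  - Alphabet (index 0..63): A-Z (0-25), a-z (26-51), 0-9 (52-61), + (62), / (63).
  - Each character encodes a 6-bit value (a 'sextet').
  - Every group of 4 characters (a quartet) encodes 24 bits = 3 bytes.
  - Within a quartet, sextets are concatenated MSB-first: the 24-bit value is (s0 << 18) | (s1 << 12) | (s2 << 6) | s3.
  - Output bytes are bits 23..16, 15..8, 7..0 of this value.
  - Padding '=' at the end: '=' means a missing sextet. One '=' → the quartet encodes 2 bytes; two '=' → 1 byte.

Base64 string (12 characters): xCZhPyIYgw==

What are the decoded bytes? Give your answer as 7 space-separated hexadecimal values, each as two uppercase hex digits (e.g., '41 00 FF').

After char 0 ('x'=49): chars_in_quartet=1 acc=0x31 bytes_emitted=0
After char 1 ('C'=2): chars_in_quartet=2 acc=0xC42 bytes_emitted=0
After char 2 ('Z'=25): chars_in_quartet=3 acc=0x31099 bytes_emitted=0
After char 3 ('h'=33): chars_in_quartet=4 acc=0xC42661 -> emit C4 26 61, reset; bytes_emitted=3
After char 4 ('P'=15): chars_in_quartet=1 acc=0xF bytes_emitted=3
After char 5 ('y'=50): chars_in_quartet=2 acc=0x3F2 bytes_emitted=3
After char 6 ('I'=8): chars_in_quartet=3 acc=0xFC88 bytes_emitted=3
After char 7 ('Y'=24): chars_in_quartet=4 acc=0x3F2218 -> emit 3F 22 18, reset; bytes_emitted=6
After char 8 ('g'=32): chars_in_quartet=1 acc=0x20 bytes_emitted=6
After char 9 ('w'=48): chars_in_quartet=2 acc=0x830 bytes_emitted=6
Padding '==': partial quartet acc=0x830 -> emit 83; bytes_emitted=7

Answer: C4 26 61 3F 22 18 83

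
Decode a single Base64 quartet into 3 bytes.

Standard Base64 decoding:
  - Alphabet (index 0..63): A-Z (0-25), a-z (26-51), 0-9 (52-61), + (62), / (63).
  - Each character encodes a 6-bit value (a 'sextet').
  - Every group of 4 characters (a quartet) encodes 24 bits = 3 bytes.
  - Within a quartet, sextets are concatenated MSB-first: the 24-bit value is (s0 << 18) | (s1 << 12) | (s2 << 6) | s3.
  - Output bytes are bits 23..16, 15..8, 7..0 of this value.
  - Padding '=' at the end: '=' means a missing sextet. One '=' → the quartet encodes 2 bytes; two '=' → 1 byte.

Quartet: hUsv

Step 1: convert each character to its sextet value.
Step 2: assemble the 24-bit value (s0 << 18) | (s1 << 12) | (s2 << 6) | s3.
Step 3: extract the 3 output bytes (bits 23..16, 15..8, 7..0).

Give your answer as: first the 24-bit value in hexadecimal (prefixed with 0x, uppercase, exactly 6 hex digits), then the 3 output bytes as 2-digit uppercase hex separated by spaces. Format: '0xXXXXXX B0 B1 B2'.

Sextets: h=33, U=20, s=44, v=47
24-bit: (33<<18) | (20<<12) | (44<<6) | 47
      = 0x840000 | 0x014000 | 0x000B00 | 0x00002F
      = 0x854B2F
Bytes: (v>>16)&0xFF=85, (v>>8)&0xFF=4B, v&0xFF=2F

Answer: 0x854B2F 85 4B 2F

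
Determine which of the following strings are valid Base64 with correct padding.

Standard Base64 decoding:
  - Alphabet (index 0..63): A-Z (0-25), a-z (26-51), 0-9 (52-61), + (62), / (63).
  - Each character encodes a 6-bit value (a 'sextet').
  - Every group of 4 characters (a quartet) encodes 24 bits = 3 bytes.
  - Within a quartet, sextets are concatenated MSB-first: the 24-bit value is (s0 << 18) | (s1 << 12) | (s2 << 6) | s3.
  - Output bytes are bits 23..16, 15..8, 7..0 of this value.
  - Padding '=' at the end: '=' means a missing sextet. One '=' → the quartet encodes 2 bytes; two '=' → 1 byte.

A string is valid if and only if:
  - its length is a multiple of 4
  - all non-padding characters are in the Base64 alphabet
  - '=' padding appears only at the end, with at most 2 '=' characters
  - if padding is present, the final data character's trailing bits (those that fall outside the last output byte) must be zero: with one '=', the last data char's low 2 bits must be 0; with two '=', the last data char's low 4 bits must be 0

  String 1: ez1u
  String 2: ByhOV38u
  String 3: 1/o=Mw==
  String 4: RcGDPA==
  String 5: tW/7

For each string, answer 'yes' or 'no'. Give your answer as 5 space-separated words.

Answer: yes yes no yes yes

Derivation:
String 1: 'ez1u' → valid
String 2: 'ByhOV38u' → valid
String 3: '1/o=Mw==' → invalid (bad char(s): ['=']; '=' in middle)
String 4: 'RcGDPA==' → valid
String 5: 'tW/7' → valid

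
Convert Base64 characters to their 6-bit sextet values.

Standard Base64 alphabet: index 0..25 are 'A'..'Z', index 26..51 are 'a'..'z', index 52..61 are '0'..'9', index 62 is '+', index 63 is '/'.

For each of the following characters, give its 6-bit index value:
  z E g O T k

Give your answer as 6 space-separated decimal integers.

Answer: 51 4 32 14 19 36

Derivation:
'z': a..z range, 26 + ord('z') − ord('a') = 51
'E': A..Z range, ord('E') − ord('A') = 4
'g': a..z range, 26 + ord('g') − ord('a') = 32
'O': A..Z range, ord('O') − ord('A') = 14
'T': A..Z range, ord('T') − ord('A') = 19
'k': a..z range, 26 + ord('k') − ord('a') = 36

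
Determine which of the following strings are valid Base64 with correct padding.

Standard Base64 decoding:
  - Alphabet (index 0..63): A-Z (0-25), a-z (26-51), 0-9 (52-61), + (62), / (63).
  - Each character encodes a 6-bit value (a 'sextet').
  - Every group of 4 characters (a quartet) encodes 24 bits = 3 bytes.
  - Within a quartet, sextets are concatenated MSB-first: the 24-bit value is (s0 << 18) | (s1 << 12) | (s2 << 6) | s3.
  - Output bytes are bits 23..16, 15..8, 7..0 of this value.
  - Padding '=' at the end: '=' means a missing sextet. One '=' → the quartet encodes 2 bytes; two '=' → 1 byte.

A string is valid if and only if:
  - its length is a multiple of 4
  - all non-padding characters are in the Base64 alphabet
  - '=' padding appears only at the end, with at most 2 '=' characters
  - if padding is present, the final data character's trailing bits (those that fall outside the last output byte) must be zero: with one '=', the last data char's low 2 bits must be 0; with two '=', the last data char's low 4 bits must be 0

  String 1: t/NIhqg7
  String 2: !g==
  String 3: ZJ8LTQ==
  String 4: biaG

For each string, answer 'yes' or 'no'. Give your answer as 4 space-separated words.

Answer: yes no yes yes

Derivation:
String 1: 't/NIhqg7' → valid
String 2: '!g==' → invalid (bad char(s): ['!'])
String 3: 'ZJ8LTQ==' → valid
String 4: 'biaG' → valid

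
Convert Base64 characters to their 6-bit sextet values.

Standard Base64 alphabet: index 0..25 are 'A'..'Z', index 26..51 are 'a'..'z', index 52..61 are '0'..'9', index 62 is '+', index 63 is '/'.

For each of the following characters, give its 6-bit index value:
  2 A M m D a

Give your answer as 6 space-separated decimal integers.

'2': 0..9 range, 52 + ord('2') − ord('0') = 54
'A': A..Z range, ord('A') − ord('A') = 0
'M': A..Z range, ord('M') − ord('A') = 12
'm': a..z range, 26 + ord('m') − ord('a') = 38
'D': A..Z range, ord('D') − ord('A') = 3
'a': a..z range, 26 + ord('a') − ord('a') = 26

Answer: 54 0 12 38 3 26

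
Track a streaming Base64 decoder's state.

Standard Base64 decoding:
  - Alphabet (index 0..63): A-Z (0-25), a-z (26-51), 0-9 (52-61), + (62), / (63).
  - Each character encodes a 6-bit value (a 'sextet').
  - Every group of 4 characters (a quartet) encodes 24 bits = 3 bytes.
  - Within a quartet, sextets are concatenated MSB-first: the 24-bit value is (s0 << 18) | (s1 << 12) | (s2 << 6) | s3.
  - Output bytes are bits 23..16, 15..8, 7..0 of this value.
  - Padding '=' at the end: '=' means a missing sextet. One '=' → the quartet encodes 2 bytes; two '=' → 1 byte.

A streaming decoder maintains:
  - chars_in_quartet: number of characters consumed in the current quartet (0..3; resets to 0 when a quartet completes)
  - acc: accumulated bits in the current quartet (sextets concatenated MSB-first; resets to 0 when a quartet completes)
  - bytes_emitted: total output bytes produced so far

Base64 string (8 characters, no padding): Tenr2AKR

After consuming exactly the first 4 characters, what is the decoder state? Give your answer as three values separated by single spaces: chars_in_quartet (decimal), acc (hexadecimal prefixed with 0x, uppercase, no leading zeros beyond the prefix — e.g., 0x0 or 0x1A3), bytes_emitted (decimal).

Answer: 0 0x0 3

Derivation:
After char 0 ('T'=19): chars_in_quartet=1 acc=0x13 bytes_emitted=0
After char 1 ('e'=30): chars_in_quartet=2 acc=0x4DE bytes_emitted=0
After char 2 ('n'=39): chars_in_quartet=3 acc=0x137A7 bytes_emitted=0
After char 3 ('r'=43): chars_in_quartet=4 acc=0x4DE9EB -> emit 4D E9 EB, reset; bytes_emitted=3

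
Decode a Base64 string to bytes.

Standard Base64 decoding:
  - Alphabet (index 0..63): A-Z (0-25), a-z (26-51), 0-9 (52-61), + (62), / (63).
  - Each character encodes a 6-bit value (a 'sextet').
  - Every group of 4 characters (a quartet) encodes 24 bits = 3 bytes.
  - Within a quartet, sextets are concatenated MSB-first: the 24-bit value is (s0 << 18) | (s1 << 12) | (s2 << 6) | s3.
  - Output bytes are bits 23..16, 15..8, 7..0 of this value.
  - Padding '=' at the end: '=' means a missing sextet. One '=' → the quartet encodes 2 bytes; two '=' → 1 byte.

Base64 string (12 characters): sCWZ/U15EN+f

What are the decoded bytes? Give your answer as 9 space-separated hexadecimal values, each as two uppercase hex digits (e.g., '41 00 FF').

After char 0 ('s'=44): chars_in_quartet=1 acc=0x2C bytes_emitted=0
After char 1 ('C'=2): chars_in_quartet=2 acc=0xB02 bytes_emitted=0
After char 2 ('W'=22): chars_in_quartet=3 acc=0x2C096 bytes_emitted=0
After char 3 ('Z'=25): chars_in_quartet=4 acc=0xB02599 -> emit B0 25 99, reset; bytes_emitted=3
After char 4 ('/'=63): chars_in_quartet=1 acc=0x3F bytes_emitted=3
After char 5 ('U'=20): chars_in_quartet=2 acc=0xFD4 bytes_emitted=3
After char 6 ('1'=53): chars_in_quartet=3 acc=0x3F535 bytes_emitted=3
After char 7 ('5'=57): chars_in_quartet=4 acc=0xFD4D79 -> emit FD 4D 79, reset; bytes_emitted=6
After char 8 ('E'=4): chars_in_quartet=1 acc=0x4 bytes_emitted=6
After char 9 ('N'=13): chars_in_quartet=2 acc=0x10D bytes_emitted=6
After char 10 ('+'=62): chars_in_quartet=3 acc=0x437E bytes_emitted=6
After char 11 ('f'=31): chars_in_quartet=4 acc=0x10DF9F -> emit 10 DF 9F, reset; bytes_emitted=9

Answer: B0 25 99 FD 4D 79 10 DF 9F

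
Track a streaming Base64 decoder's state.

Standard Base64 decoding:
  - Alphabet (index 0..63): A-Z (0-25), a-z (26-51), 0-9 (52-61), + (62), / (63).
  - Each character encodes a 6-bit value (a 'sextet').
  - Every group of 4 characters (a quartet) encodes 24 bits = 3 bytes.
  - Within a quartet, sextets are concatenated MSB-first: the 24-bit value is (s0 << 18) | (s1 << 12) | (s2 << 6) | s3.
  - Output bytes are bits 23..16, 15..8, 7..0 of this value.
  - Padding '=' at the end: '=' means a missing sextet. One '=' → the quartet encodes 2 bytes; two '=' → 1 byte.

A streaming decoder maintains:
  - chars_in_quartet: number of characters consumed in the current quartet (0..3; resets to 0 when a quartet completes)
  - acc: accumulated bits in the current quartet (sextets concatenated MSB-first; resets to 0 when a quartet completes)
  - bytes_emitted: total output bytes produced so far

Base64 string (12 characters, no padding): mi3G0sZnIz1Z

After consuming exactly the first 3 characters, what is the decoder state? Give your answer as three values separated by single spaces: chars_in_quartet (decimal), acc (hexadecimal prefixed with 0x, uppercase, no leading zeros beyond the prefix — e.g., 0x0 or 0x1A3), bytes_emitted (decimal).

Answer: 3 0x268B7 0

Derivation:
After char 0 ('m'=38): chars_in_quartet=1 acc=0x26 bytes_emitted=0
After char 1 ('i'=34): chars_in_quartet=2 acc=0x9A2 bytes_emitted=0
After char 2 ('3'=55): chars_in_quartet=3 acc=0x268B7 bytes_emitted=0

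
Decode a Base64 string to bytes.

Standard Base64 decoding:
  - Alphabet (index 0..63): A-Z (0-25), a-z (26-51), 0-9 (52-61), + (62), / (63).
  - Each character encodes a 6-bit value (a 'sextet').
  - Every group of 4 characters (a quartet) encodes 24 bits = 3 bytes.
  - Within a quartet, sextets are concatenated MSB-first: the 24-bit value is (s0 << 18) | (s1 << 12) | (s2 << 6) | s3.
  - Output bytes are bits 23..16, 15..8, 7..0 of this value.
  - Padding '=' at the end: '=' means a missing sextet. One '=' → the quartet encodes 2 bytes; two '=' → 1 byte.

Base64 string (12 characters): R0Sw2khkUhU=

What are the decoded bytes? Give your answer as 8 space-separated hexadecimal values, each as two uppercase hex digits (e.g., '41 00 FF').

Answer: 47 44 B0 DA 48 64 52 15

Derivation:
After char 0 ('R'=17): chars_in_quartet=1 acc=0x11 bytes_emitted=0
After char 1 ('0'=52): chars_in_quartet=2 acc=0x474 bytes_emitted=0
After char 2 ('S'=18): chars_in_quartet=3 acc=0x11D12 bytes_emitted=0
After char 3 ('w'=48): chars_in_quartet=4 acc=0x4744B0 -> emit 47 44 B0, reset; bytes_emitted=3
After char 4 ('2'=54): chars_in_quartet=1 acc=0x36 bytes_emitted=3
After char 5 ('k'=36): chars_in_quartet=2 acc=0xDA4 bytes_emitted=3
After char 6 ('h'=33): chars_in_quartet=3 acc=0x36921 bytes_emitted=3
After char 7 ('k'=36): chars_in_quartet=4 acc=0xDA4864 -> emit DA 48 64, reset; bytes_emitted=6
After char 8 ('U'=20): chars_in_quartet=1 acc=0x14 bytes_emitted=6
After char 9 ('h'=33): chars_in_quartet=2 acc=0x521 bytes_emitted=6
After char 10 ('U'=20): chars_in_quartet=3 acc=0x14854 bytes_emitted=6
Padding '=': partial quartet acc=0x14854 -> emit 52 15; bytes_emitted=8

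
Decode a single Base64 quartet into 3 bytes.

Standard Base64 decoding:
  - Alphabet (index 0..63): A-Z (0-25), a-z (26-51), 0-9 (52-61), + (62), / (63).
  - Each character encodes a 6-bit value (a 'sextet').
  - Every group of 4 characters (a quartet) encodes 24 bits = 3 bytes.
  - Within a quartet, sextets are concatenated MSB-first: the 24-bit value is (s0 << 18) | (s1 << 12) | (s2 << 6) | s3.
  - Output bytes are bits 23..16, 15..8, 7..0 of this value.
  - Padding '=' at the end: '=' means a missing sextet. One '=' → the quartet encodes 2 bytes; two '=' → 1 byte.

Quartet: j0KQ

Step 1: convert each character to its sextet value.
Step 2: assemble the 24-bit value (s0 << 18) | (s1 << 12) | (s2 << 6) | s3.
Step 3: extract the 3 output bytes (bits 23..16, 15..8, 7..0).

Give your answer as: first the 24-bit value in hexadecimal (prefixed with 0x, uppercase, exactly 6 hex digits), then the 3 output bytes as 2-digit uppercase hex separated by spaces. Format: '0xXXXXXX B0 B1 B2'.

Answer: 0x8F4290 8F 42 90

Derivation:
Sextets: j=35, 0=52, K=10, Q=16
24-bit: (35<<18) | (52<<12) | (10<<6) | 16
      = 0x8C0000 | 0x034000 | 0x000280 | 0x000010
      = 0x8F4290
Bytes: (v>>16)&0xFF=8F, (v>>8)&0xFF=42, v&0xFF=90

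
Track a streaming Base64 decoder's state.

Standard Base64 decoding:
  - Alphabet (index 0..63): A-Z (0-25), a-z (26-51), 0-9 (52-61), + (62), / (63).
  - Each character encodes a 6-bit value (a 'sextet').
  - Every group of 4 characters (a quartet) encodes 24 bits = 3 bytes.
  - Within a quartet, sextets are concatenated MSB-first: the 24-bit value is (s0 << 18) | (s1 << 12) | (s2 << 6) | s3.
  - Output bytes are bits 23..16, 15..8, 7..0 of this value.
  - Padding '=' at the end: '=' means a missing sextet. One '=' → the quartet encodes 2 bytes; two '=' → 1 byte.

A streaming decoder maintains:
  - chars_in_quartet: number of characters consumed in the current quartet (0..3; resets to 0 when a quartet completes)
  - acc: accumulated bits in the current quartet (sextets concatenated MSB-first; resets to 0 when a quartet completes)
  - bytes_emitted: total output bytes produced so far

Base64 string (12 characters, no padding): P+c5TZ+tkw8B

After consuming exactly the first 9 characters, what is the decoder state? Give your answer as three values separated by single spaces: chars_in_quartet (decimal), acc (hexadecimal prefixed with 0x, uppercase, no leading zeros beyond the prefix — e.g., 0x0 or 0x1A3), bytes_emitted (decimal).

After char 0 ('P'=15): chars_in_quartet=1 acc=0xF bytes_emitted=0
After char 1 ('+'=62): chars_in_quartet=2 acc=0x3FE bytes_emitted=0
After char 2 ('c'=28): chars_in_quartet=3 acc=0xFF9C bytes_emitted=0
After char 3 ('5'=57): chars_in_quartet=4 acc=0x3FE739 -> emit 3F E7 39, reset; bytes_emitted=3
After char 4 ('T'=19): chars_in_quartet=1 acc=0x13 bytes_emitted=3
After char 5 ('Z'=25): chars_in_quartet=2 acc=0x4D9 bytes_emitted=3
After char 6 ('+'=62): chars_in_quartet=3 acc=0x1367E bytes_emitted=3
After char 7 ('t'=45): chars_in_quartet=4 acc=0x4D9FAD -> emit 4D 9F AD, reset; bytes_emitted=6
After char 8 ('k'=36): chars_in_quartet=1 acc=0x24 bytes_emitted=6

Answer: 1 0x24 6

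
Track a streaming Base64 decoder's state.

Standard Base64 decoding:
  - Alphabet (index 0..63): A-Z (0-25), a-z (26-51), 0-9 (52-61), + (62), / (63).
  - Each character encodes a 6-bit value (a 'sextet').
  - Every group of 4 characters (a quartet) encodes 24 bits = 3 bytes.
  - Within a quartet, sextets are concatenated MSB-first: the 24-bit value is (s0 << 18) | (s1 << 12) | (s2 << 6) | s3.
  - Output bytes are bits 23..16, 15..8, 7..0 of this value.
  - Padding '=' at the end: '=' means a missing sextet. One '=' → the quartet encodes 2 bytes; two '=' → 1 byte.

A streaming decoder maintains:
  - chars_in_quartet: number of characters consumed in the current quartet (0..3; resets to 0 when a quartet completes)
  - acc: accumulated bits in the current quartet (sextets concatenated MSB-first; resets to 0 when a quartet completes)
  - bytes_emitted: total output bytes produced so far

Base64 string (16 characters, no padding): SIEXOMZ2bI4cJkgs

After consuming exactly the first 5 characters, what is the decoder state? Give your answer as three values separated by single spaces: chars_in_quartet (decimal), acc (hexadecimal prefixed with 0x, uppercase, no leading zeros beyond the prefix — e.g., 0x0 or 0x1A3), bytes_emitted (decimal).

Answer: 1 0xE 3

Derivation:
After char 0 ('S'=18): chars_in_quartet=1 acc=0x12 bytes_emitted=0
After char 1 ('I'=8): chars_in_quartet=2 acc=0x488 bytes_emitted=0
After char 2 ('E'=4): chars_in_quartet=3 acc=0x12204 bytes_emitted=0
After char 3 ('X'=23): chars_in_quartet=4 acc=0x488117 -> emit 48 81 17, reset; bytes_emitted=3
After char 4 ('O'=14): chars_in_quartet=1 acc=0xE bytes_emitted=3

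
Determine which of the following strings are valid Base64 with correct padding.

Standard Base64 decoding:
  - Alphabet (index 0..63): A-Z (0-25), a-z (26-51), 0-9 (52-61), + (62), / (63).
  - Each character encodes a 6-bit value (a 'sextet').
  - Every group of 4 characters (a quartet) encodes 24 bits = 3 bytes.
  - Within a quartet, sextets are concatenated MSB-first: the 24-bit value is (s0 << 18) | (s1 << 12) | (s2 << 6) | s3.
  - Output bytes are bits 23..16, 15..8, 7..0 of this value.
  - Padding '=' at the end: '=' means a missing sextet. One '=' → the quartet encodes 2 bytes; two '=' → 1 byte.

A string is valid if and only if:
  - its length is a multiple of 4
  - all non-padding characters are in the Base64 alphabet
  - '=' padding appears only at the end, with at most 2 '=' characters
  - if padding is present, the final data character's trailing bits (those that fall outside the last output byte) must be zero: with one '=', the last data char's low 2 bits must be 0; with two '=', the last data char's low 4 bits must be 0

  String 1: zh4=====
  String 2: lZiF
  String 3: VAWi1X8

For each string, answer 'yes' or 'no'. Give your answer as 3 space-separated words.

Answer: no yes no

Derivation:
String 1: 'zh4=====' → invalid (5 pad chars (max 2))
String 2: 'lZiF' → valid
String 3: 'VAWi1X8' → invalid (len=7 not mult of 4)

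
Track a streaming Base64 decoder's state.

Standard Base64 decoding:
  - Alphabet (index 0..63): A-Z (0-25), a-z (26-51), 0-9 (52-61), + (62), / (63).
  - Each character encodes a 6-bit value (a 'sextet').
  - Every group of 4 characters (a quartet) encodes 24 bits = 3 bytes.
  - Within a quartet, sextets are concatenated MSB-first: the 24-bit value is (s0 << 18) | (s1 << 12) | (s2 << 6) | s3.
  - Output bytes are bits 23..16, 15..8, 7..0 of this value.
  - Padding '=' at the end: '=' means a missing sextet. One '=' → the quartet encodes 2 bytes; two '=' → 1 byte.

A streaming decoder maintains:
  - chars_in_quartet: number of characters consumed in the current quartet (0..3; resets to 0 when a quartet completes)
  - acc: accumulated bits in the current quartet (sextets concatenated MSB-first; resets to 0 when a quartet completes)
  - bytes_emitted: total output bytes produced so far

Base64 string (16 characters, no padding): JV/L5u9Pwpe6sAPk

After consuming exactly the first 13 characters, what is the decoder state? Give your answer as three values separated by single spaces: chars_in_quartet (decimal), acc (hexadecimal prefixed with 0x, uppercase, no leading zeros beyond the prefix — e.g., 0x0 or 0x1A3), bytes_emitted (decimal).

After char 0 ('J'=9): chars_in_quartet=1 acc=0x9 bytes_emitted=0
After char 1 ('V'=21): chars_in_quartet=2 acc=0x255 bytes_emitted=0
After char 2 ('/'=63): chars_in_quartet=3 acc=0x957F bytes_emitted=0
After char 3 ('L'=11): chars_in_quartet=4 acc=0x255FCB -> emit 25 5F CB, reset; bytes_emitted=3
After char 4 ('5'=57): chars_in_quartet=1 acc=0x39 bytes_emitted=3
After char 5 ('u'=46): chars_in_quartet=2 acc=0xE6E bytes_emitted=3
After char 6 ('9'=61): chars_in_quartet=3 acc=0x39BBD bytes_emitted=3
After char 7 ('P'=15): chars_in_quartet=4 acc=0xE6EF4F -> emit E6 EF 4F, reset; bytes_emitted=6
After char 8 ('w'=48): chars_in_quartet=1 acc=0x30 bytes_emitted=6
After char 9 ('p'=41): chars_in_quartet=2 acc=0xC29 bytes_emitted=6
After char 10 ('e'=30): chars_in_quartet=3 acc=0x30A5E bytes_emitted=6
After char 11 ('6'=58): chars_in_quartet=4 acc=0xC297BA -> emit C2 97 BA, reset; bytes_emitted=9
After char 12 ('s'=44): chars_in_quartet=1 acc=0x2C bytes_emitted=9

Answer: 1 0x2C 9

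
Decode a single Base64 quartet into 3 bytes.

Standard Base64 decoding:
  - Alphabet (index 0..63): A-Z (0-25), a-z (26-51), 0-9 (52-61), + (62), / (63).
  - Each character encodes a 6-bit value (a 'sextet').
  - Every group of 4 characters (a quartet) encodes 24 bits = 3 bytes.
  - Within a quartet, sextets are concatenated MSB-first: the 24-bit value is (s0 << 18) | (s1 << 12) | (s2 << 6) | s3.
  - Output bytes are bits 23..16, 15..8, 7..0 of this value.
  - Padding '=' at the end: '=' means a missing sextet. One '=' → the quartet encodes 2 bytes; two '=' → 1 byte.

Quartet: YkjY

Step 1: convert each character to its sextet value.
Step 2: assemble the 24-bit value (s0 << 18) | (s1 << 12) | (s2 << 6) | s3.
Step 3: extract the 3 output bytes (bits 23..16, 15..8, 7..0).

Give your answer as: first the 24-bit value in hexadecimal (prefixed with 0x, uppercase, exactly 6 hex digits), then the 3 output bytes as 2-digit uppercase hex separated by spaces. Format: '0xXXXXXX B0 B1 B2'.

Answer: 0x6248D8 62 48 D8

Derivation:
Sextets: Y=24, k=36, j=35, Y=24
24-bit: (24<<18) | (36<<12) | (35<<6) | 24
      = 0x600000 | 0x024000 | 0x0008C0 | 0x000018
      = 0x6248D8
Bytes: (v>>16)&0xFF=62, (v>>8)&0xFF=48, v&0xFF=D8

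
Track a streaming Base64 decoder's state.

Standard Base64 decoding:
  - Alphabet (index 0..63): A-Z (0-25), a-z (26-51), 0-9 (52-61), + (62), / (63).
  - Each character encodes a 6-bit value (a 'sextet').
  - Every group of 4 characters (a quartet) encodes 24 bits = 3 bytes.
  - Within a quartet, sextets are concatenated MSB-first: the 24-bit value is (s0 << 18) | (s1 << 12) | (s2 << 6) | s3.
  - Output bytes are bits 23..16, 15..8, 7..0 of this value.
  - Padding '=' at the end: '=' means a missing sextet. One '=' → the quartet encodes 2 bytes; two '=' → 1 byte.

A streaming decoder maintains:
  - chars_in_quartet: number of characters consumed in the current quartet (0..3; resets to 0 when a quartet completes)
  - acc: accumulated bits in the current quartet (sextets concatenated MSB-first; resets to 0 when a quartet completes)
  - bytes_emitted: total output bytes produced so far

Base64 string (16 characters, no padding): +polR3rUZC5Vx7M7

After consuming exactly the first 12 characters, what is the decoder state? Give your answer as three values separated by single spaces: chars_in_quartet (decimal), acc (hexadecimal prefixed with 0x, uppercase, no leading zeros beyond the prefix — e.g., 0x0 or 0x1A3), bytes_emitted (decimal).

After char 0 ('+'=62): chars_in_quartet=1 acc=0x3E bytes_emitted=0
After char 1 ('p'=41): chars_in_quartet=2 acc=0xFA9 bytes_emitted=0
After char 2 ('o'=40): chars_in_quartet=3 acc=0x3EA68 bytes_emitted=0
After char 3 ('l'=37): chars_in_quartet=4 acc=0xFA9A25 -> emit FA 9A 25, reset; bytes_emitted=3
After char 4 ('R'=17): chars_in_quartet=1 acc=0x11 bytes_emitted=3
After char 5 ('3'=55): chars_in_quartet=2 acc=0x477 bytes_emitted=3
After char 6 ('r'=43): chars_in_quartet=3 acc=0x11DEB bytes_emitted=3
After char 7 ('U'=20): chars_in_quartet=4 acc=0x477AD4 -> emit 47 7A D4, reset; bytes_emitted=6
After char 8 ('Z'=25): chars_in_quartet=1 acc=0x19 bytes_emitted=6
After char 9 ('C'=2): chars_in_quartet=2 acc=0x642 bytes_emitted=6
After char 10 ('5'=57): chars_in_quartet=3 acc=0x190B9 bytes_emitted=6
After char 11 ('V'=21): chars_in_quartet=4 acc=0x642E55 -> emit 64 2E 55, reset; bytes_emitted=9

Answer: 0 0x0 9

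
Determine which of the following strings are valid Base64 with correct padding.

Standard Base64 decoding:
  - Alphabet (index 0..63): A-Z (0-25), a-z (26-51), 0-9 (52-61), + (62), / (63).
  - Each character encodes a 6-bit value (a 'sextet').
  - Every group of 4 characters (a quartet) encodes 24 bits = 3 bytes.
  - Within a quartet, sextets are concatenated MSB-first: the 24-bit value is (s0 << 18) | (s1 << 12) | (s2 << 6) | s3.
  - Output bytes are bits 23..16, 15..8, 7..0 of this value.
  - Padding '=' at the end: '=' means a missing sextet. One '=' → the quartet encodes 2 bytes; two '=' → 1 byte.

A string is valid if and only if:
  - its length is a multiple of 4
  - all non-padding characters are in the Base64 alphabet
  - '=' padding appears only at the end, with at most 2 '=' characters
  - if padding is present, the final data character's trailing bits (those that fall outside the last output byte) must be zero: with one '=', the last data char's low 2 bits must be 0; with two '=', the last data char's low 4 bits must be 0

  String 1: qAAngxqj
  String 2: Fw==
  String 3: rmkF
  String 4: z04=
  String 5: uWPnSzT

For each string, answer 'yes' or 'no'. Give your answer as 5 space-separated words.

String 1: 'qAAngxqj' → valid
String 2: 'Fw==' → valid
String 3: 'rmkF' → valid
String 4: 'z04=' → valid
String 5: 'uWPnSzT' → invalid (len=7 not mult of 4)

Answer: yes yes yes yes no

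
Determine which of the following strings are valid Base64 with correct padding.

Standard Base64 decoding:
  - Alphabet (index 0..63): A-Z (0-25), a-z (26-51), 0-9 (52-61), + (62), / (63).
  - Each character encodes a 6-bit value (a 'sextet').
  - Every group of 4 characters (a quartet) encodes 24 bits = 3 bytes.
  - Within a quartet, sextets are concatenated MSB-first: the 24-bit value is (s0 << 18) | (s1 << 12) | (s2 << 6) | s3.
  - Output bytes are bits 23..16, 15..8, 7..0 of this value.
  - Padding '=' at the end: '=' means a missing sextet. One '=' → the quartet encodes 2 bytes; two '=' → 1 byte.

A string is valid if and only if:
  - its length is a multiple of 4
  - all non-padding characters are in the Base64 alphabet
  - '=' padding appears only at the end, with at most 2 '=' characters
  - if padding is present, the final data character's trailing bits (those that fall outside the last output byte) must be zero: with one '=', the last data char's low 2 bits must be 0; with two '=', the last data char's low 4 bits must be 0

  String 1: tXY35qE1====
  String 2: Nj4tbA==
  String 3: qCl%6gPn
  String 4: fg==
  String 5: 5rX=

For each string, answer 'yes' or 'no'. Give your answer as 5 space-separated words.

Answer: no yes no yes no

Derivation:
String 1: 'tXY35qE1====' → invalid (4 pad chars (max 2))
String 2: 'Nj4tbA==' → valid
String 3: 'qCl%6gPn' → invalid (bad char(s): ['%'])
String 4: 'fg==' → valid
String 5: '5rX=' → invalid (bad trailing bits)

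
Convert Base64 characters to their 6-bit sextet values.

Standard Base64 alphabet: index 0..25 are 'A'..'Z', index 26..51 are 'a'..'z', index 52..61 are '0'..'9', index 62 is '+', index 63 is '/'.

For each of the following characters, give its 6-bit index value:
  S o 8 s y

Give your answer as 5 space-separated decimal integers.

Answer: 18 40 60 44 50

Derivation:
'S': A..Z range, ord('S') − ord('A') = 18
'o': a..z range, 26 + ord('o') − ord('a') = 40
'8': 0..9 range, 52 + ord('8') − ord('0') = 60
's': a..z range, 26 + ord('s') − ord('a') = 44
'y': a..z range, 26 + ord('y') − ord('a') = 50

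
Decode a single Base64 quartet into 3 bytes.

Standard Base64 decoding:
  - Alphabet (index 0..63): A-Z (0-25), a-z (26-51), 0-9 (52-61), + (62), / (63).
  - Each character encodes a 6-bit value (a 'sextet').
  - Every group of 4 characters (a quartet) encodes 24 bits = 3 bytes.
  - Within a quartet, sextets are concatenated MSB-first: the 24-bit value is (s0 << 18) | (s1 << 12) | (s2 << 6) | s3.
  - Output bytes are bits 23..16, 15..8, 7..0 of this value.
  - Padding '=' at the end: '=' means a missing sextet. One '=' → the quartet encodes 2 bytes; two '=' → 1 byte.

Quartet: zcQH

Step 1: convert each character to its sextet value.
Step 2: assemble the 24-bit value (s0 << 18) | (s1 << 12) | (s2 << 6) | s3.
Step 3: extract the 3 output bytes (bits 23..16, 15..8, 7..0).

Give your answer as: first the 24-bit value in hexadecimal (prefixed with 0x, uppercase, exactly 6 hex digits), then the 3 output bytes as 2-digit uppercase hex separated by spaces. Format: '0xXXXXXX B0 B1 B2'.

Sextets: z=51, c=28, Q=16, H=7
24-bit: (51<<18) | (28<<12) | (16<<6) | 7
      = 0xCC0000 | 0x01C000 | 0x000400 | 0x000007
      = 0xCDC407
Bytes: (v>>16)&0xFF=CD, (v>>8)&0xFF=C4, v&0xFF=07

Answer: 0xCDC407 CD C4 07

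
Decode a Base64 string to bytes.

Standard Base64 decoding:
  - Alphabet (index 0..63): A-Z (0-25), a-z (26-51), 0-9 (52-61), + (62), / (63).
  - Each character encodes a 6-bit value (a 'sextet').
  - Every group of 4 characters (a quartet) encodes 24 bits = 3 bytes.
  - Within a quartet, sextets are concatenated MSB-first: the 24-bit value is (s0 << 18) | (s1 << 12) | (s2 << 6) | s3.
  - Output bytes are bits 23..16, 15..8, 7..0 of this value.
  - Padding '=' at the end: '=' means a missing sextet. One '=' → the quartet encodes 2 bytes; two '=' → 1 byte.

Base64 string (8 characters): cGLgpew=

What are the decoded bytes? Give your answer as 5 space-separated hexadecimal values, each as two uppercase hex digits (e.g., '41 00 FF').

After char 0 ('c'=28): chars_in_quartet=1 acc=0x1C bytes_emitted=0
After char 1 ('G'=6): chars_in_quartet=2 acc=0x706 bytes_emitted=0
After char 2 ('L'=11): chars_in_quartet=3 acc=0x1C18B bytes_emitted=0
After char 3 ('g'=32): chars_in_quartet=4 acc=0x7062E0 -> emit 70 62 E0, reset; bytes_emitted=3
After char 4 ('p'=41): chars_in_quartet=1 acc=0x29 bytes_emitted=3
After char 5 ('e'=30): chars_in_quartet=2 acc=0xA5E bytes_emitted=3
After char 6 ('w'=48): chars_in_quartet=3 acc=0x297B0 bytes_emitted=3
Padding '=': partial quartet acc=0x297B0 -> emit A5 EC; bytes_emitted=5

Answer: 70 62 E0 A5 EC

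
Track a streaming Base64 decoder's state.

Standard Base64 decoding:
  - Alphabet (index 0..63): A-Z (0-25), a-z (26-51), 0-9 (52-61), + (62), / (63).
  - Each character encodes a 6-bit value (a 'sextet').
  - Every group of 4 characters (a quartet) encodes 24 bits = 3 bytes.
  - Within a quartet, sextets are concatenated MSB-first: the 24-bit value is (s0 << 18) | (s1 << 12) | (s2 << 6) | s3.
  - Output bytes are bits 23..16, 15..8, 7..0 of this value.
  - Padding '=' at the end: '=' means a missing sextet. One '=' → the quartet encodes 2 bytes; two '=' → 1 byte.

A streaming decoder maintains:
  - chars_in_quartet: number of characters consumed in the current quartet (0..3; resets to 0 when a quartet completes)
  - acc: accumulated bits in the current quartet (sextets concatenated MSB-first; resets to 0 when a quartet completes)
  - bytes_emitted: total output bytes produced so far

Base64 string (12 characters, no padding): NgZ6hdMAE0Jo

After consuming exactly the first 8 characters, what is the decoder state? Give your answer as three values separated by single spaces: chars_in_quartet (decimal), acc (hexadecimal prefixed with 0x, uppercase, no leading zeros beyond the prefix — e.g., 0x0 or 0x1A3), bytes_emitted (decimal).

After char 0 ('N'=13): chars_in_quartet=1 acc=0xD bytes_emitted=0
After char 1 ('g'=32): chars_in_quartet=2 acc=0x360 bytes_emitted=0
After char 2 ('Z'=25): chars_in_quartet=3 acc=0xD819 bytes_emitted=0
After char 3 ('6'=58): chars_in_quartet=4 acc=0x36067A -> emit 36 06 7A, reset; bytes_emitted=3
After char 4 ('h'=33): chars_in_quartet=1 acc=0x21 bytes_emitted=3
After char 5 ('d'=29): chars_in_quartet=2 acc=0x85D bytes_emitted=3
After char 6 ('M'=12): chars_in_quartet=3 acc=0x2174C bytes_emitted=3
After char 7 ('A'=0): chars_in_quartet=4 acc=0x85D300 -> emit 85 D3 00, reset; bytes_emitted=6

Answer: 0 0x0 6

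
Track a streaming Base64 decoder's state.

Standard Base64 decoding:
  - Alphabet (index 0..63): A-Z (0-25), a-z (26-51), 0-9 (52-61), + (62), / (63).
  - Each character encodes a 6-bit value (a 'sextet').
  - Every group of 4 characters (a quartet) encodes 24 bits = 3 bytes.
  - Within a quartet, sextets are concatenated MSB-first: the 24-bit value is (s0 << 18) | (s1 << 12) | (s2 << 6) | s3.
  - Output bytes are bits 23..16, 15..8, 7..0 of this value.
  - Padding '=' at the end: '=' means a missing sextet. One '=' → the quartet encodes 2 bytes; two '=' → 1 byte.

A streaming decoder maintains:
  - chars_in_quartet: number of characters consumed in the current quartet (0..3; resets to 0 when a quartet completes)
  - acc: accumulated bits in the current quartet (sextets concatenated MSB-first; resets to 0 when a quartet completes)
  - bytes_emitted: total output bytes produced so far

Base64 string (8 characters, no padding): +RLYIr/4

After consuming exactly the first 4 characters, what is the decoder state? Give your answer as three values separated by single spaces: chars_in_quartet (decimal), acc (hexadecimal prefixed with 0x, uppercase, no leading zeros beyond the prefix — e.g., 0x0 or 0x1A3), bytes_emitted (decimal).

After char 0 ('+'=62): chars_in_quartet=1 acc=0x3E bytes_emitted=0
After char 1 ('R'=17): chars_in_quartet=2 acc=0xF91 bytes_emitted=0
After char 2 ('L'=11): chars_in_quartet=3 acc=0x3E44B bytes_emitted=0
After char 3 ('Y'=24): chars_in_quartet=4 acc=0xF912D8 -> emit F9 12 D8, reset; bytes_emitted=3

Answer: 0 0x0 3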